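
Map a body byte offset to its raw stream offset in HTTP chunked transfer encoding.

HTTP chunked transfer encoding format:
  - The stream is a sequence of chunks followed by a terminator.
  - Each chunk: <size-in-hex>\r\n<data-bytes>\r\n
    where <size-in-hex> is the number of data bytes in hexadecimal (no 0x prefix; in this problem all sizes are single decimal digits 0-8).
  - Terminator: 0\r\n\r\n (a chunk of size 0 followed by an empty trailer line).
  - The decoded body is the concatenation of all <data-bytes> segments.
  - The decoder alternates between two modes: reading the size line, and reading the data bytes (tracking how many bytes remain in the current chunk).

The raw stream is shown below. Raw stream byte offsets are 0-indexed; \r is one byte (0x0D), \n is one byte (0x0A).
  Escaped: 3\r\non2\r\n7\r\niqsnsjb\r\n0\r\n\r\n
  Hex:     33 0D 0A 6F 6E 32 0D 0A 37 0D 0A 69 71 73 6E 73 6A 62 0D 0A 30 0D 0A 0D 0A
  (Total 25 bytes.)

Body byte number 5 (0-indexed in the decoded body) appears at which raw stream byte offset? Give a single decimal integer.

Answer: 13

Derivation:
Chunk 1: stream[0..1]='3' size=0x3=3, data at stream[3..6]='on2' -> body[0..3], body so far='on2'
Chunk 2: stream[8..9]='7' size=0x7=7, data at stream[11..18]='iqsnsjb' -> body[3..10], body so far='on2iqsnsjb'
Chunk 3: stream[20..21]='0' size=0 (terminator). Final body='on2iqsnsjb' (10 bytes)
Body byte 5 at stream offset 13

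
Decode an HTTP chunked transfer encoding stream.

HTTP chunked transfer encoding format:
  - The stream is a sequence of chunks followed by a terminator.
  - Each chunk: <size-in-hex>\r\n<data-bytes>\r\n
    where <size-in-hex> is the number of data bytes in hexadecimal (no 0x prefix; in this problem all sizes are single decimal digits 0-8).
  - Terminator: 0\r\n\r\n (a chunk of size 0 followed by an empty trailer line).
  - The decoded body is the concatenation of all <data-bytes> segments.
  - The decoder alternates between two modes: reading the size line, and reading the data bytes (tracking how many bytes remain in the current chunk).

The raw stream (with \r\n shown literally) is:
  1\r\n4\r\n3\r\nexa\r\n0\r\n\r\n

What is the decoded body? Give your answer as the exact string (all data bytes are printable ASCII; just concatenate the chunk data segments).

Answer: 4exa

Derivation:
Chunk 1: stream[0..1]='1' size=0x1=1, data at stream[3..4]='4' -> body[0..1], body so far='4'
Chunk 2: stream[6..7]='3' size=0x3=3, data at stream[9..12]='exa' -> body[1..4], body so far='4exa'
Chunk 3: stream[14..15]='0' size=0 (terminator). Final body='4exa' (4 bytes)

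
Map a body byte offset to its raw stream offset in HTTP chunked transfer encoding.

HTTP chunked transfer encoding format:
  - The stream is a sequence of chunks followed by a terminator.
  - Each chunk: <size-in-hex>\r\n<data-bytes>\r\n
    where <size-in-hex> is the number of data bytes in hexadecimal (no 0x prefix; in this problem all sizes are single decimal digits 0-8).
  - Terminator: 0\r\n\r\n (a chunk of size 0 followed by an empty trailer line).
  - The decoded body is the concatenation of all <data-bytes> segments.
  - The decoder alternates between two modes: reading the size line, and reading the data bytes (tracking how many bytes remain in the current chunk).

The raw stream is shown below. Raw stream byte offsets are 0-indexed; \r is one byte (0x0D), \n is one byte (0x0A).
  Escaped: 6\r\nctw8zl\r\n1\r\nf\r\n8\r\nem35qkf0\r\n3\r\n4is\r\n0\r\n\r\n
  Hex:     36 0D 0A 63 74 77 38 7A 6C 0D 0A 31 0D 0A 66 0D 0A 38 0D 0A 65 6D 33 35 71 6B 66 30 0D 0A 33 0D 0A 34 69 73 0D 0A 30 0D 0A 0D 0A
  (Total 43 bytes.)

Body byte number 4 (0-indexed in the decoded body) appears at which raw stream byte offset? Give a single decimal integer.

Chunk 1: stream[0..1]='6' size=0x6=6, data at stream[3..9]='ctw8zl' -> body[0..6], body so far='ctw8zl'
Chunk 2: stream[11..12]='1' size=0x1=1, data at stream[14..15]='f' -> body[6..7], body so far='ctw8zlf'
Chunk 3: stream[17..18]='8' size=0x8=8, data at stream[20..28]='em35qkf0' -> body[7..15], body so far='ctw8zlfem35qkf0'
Chunk 4: stream[30..31]='3' size=0x3=3, data at stream[33..36]='4is' -> body[15..18], body so far='ctw8zlfem35qkf04is'
Chunk 5: stream[38..39]='0' size=0 (terminator). Final body='ctw8zlfem35qkf04is' (18 bytes)
Body byte 4 at stream offset 7

Answer: 7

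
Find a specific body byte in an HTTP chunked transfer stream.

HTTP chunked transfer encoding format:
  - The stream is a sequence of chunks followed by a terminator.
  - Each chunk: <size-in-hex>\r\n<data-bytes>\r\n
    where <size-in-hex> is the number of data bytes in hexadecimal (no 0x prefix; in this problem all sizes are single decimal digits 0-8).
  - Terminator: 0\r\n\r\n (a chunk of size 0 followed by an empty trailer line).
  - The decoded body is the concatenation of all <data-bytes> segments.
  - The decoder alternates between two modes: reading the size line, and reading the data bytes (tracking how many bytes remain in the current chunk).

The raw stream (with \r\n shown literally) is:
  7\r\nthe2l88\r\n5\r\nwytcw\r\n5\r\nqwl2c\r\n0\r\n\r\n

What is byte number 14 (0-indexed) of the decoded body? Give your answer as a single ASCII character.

Answer: l

Derivation:
Chunk 1: stream[0..1]='7' size=0x7=7, data at stream[3..10]='the2l88' -> body[0..7], body so far='the2l88'
Chunk 2: stream[12..13]='5' size=0x5=5, data at stream[15..20]='wytcw' -> body[7..12], body so far='the2l88wytcw'
Chunk 3: stream[22..23]='5' size=0x5=5, data at stream[25..30]='qwl2c' -> body[12..17], body so far='the2l88wytcwqwl2c'
Chunk 4: stream[32..33]='0' size=0 (terminator). Final body='the2l88wytcwqwl2c' (17 bytes)
Body byte 14 = 'l'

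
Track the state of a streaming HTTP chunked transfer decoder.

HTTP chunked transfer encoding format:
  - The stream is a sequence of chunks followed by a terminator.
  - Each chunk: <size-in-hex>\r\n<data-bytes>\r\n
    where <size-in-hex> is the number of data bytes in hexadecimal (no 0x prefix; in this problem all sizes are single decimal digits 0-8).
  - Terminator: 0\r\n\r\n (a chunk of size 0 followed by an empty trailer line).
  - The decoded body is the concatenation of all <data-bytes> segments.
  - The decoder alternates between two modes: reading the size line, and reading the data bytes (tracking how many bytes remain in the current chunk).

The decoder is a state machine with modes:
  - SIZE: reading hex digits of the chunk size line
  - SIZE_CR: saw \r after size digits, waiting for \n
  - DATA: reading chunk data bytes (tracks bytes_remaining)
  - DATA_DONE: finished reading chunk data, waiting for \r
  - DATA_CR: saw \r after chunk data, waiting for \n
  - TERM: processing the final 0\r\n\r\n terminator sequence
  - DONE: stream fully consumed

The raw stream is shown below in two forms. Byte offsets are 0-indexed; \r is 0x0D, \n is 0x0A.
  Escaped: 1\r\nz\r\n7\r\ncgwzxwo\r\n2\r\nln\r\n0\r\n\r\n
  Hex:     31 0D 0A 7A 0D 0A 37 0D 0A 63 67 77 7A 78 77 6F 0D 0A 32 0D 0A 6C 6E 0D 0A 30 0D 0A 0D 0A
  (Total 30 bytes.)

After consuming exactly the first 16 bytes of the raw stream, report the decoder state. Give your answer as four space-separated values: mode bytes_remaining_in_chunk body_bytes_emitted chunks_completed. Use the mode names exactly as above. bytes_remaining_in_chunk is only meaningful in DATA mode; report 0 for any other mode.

Byte 0 = '1': mode=SIZE remaining=0 emitted=0 chunks_done=0
Byte 1 = 0x0D: mode=SIZE_CR remaining=0 emitted=0 chunks_done=0
Byte 2 = 0x0A: mode=DATA remaining=1 emitted=0 chunks_done=0
Byte 3 = 'z': mode=DATA_DONE remaining=0 emitted=1 chunks_done=0
Byte 4 = 0x0D: mode=DATA_CR remaining=0 emitted=1 chunks_done=0
Byte 5 = 0x0A: mode=SIZE remaining=0 emitted=1 chunks_done=1
Byte 6 = '7': mode=SIZE remaining=0 emitted=1 chunks_done=1
Byte 7 = 0x0D: mode=SIZE_CR remaining=0 emitted=1 chunks_done=1
Byte 8 = 0x0A: mode=DATA remaining=7 emitted=1 chunks_done=1
Byte 9 = 'c': mode=DATA remaining=6 emitted=2 chunks_done=1
Byte 10 = 'g': mode=DATA remaining=5 emitted=3 chunks_done=1
Byte 11 = 'w': mode=DATA remaining=4 emitted=4 chunks_done=1
Byte 12 = 'z': mode=DATA remaining=3 emitted=5 chunks_done=1
Byte 13 = 'x': mode=DATA remaining=2 emitted=6 chunks_done=1
Byte 14 = 'w': mode=DATA remaining=1 emitted=7 chunks_done=1
Byte 15 = 'o': mode=DATA_DONE remaining=0 emitted=8 chunks_done=1

Answer: DATA_DONE 0 8 1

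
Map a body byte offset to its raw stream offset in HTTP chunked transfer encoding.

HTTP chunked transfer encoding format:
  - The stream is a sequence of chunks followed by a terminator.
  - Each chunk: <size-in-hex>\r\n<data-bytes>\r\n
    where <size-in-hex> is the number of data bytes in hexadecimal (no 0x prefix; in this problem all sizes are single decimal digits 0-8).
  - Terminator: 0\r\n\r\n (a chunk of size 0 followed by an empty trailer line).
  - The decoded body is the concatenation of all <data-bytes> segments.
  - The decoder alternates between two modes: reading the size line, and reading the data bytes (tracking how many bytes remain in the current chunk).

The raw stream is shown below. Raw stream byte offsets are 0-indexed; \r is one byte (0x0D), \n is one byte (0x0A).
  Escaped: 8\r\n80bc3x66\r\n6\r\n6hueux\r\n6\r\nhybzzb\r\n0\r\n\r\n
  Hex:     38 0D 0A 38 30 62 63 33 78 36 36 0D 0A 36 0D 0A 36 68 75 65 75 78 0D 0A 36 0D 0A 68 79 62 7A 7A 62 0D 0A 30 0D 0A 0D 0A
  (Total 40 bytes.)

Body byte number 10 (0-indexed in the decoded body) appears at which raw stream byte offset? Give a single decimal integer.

Chunk 1: stream[0..1]='8' size=0x8=8, data at stream[3..11]='80bc3x66' -> body[0..8], body so far='80bc3x66'
Chunk 2: stream[13..14]='6' size=0x6=6, data at stream[16..22]='6hueux' -> body[8..14], body so far='80bc3x666hueux'
Chunk 3: stream[24..25]='6' size=0x6=6, data at stream[27..33]='hybzzb' -> body[14..20], body so far='80bc3x666hueuxhybzzb'
Chunk 4: stream[35..36]='0' size=0 (terminator). Final body='80bc3x666hueuxhybzzb' (20 bytes)
Body byte 10 at stream offset 18

Answer: 18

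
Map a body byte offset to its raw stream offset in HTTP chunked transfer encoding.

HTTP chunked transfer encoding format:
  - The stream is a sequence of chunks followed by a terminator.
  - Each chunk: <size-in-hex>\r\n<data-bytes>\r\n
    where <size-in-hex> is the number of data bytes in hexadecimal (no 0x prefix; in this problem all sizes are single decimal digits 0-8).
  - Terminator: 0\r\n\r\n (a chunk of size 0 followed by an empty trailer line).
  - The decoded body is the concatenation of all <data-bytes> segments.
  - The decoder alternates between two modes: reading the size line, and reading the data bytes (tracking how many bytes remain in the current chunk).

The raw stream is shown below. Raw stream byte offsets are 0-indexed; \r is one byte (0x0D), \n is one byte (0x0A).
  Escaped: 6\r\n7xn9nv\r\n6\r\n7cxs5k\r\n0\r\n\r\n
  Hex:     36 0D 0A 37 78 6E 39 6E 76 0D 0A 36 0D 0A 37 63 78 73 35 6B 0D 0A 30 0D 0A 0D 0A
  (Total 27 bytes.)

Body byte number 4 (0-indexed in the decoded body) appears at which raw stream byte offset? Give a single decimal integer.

Answer: 7

Derivation:
Chunk 1: stream[0..1]='6' size=0x6=6, data at stream[3..9]='7xn9nv' -> body[0..6], body so far='7xn9nv'
Chunk 2: stream[11..12]='6' size=0x6=6, data at stream[14..20]='7cxs5k' -> body[6..12], body so far='7xn9nv7cxs5k'
Chunk 3: stream[22..23]='0' size=0 (terminator). Final body='7xn9nv7cxs5k' (12 bytes)
Body byte 4 at stream offset 7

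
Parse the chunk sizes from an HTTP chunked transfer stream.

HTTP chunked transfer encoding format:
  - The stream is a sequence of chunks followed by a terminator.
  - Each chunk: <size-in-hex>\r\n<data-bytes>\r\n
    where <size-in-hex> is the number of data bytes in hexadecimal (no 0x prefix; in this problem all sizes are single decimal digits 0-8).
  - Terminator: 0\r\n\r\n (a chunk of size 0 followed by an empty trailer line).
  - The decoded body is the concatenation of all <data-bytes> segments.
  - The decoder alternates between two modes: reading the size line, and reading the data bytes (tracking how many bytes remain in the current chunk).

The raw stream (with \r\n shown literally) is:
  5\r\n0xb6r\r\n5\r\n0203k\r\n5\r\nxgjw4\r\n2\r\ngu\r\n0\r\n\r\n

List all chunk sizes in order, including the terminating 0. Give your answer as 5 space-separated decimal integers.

Answer: 5 5 5 2 0

Derivation:
Chunk 1: stream[0..1]='5' size=0x5=5, data at stream[3..8]='0xb6r' -> body[0..5], body so far='0xb6r'
Chunk 2: stream[10..11]='5' size=0x5=5, data at stream[13..18]='0203k' -> body[5..10], body so far='0xb6r0203k'
Chunk 3: stream[20..21]='5' size=0x5=5, data at stream[23..28]='xgjw4' -> body[10..15], body so far='0xb6r0203kxgjw4'
Chunk 4: stream[30..31]='2' size=0x2=2, data at stream[33..35]='gu' -> body[15..17], body so far='0xb6r0203kxgjw4gu'
Chunk 5: stream[37..38]='0' size=0 (terminator). Final body='0xb6r0203kxgjw4gu' (17 bytes)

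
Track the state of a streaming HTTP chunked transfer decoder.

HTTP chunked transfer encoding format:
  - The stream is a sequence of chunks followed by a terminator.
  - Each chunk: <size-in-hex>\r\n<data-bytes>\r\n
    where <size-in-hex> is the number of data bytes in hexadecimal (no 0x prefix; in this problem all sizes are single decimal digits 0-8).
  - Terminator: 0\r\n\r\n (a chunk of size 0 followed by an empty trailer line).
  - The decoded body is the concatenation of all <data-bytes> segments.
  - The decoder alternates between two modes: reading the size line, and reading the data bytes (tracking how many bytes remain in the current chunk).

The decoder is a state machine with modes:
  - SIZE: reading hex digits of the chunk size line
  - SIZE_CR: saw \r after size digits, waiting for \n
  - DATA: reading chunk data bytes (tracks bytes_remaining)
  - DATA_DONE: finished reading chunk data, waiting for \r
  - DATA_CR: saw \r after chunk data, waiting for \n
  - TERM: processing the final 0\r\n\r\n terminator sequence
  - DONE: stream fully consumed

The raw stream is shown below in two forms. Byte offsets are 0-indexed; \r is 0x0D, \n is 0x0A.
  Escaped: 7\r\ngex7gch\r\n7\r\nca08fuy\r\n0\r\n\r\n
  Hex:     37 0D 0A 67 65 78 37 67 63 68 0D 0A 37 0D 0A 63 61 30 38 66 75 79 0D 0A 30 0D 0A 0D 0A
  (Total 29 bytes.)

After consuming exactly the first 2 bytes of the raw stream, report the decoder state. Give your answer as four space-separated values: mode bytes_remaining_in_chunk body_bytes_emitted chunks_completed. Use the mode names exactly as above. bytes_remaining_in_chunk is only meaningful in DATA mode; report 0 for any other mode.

Answer: SIZE_CR 0 0 0

Derivation:
Byte 0 = '7': mode=SIZE remaining=0 emitted=0 chunks_done=0
Byte 1 = 0x0D: mode=SIZE_CR remaining=0 emitted=0 chunks_done=0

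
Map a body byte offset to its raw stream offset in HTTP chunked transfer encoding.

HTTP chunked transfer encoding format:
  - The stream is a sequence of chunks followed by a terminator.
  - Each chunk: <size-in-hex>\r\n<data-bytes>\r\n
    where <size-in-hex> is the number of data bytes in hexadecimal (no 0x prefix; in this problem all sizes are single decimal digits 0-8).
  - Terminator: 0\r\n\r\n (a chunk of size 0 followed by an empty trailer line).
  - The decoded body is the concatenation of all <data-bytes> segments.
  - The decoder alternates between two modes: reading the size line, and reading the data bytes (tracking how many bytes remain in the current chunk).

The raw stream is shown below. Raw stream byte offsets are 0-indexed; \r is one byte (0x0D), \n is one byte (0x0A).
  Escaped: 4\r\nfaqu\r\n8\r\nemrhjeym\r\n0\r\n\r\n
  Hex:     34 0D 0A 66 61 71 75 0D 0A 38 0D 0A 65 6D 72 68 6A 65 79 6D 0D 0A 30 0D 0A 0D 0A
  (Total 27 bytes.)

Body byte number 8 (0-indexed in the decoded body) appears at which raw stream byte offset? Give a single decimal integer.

Answer: 16

Derivation:
Chunk 1: stream[0..1]='4' size=0x4=4, data at stream[3..7]='faqu' -> body[0..4], body so far='faqu'
Chunk 2: stream[9..10]='8' size=0x8=8, data at stream[12..20]='emrhjeym' -> body[4..12], body so far='faquemrhjeym'
Chunk 3: stream[22..23]='0' size=0 (terminator). Final body='faquemrhjeym' (12 bytes)
Body byte 8 at stream offset 16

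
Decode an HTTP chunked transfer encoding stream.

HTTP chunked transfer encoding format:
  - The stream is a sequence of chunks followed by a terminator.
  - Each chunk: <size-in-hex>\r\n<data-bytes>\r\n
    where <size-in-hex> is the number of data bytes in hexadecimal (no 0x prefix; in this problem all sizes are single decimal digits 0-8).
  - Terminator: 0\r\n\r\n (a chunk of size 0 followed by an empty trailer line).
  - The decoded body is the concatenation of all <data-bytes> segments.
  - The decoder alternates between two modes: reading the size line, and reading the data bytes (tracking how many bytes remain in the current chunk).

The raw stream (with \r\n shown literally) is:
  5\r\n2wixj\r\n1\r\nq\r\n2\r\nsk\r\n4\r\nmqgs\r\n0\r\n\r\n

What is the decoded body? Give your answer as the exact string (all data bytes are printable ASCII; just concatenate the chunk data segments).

Answer: 2wixjqskmqgs

Derivation:
Chunk 1: stream[0..1]='5' size=0x5=5, data at stream[3..8]='2wixj' -> body[0..5], body so far='2wixj'
Chunk 2: stream[10..11]='1' size=0x1=1, data at stream[13..14]='q' -> body[5..6], body so far='2wixjq'
Chunk 3: stream[16..17]='2' size=0x2=2, data at stream[19..21]='sk' -> body[6..8], body so far='2wixjqsk'
Chunk 4: stream[23..24]='4' size=0x4=4, data at stream[26..30]='mqgs' -> body[8..12], body so far='2wixjqskmqgs'
Chunk 5: stream[32..33]='0' size=0 (terminator). Final body='2wixjqskmqgs' (12 bytes)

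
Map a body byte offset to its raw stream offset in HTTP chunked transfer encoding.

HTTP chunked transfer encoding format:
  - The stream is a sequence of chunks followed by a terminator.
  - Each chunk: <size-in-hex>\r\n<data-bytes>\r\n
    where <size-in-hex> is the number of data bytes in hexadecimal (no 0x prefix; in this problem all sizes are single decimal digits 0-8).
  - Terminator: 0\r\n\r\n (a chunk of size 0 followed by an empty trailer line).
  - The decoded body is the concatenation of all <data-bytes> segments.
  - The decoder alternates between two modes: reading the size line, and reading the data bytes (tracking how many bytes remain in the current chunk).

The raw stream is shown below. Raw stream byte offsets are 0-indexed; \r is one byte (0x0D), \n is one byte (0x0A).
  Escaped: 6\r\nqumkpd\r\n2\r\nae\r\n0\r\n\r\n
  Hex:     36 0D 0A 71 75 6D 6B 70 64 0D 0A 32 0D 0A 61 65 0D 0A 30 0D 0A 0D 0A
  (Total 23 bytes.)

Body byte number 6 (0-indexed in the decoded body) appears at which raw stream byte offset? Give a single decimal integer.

Chunk 1: stream[0..1]='6' size=0x6=6, data at stream[3..9]='qumkpd' -> body[0..6], body so far='qumkpd'
Chunk 2: stream[11..12]='2' size=0x2=2, data at stream[14..16]='ae' -> body[6..8], body so far='qumkpdae'
Chunk 3: stream[18..19]='0' size=0 (terminator). Final body='qumkpdae' (8 bytes)
Body byte 6 at stream offset 14

Answer: 14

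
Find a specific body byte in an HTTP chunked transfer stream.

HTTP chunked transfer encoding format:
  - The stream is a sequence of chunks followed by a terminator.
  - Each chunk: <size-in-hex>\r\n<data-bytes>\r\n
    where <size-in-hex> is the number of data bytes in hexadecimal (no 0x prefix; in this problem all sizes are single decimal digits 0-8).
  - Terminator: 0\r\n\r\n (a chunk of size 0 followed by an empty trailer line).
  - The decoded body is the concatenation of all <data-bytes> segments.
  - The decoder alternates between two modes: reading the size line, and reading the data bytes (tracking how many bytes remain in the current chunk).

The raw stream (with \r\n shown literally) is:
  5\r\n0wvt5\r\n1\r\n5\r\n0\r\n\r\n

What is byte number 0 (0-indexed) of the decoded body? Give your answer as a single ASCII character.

Answer: 0

Derivation:
Chunk 1: stream[0..1]='5' size=0x5=5, data at stream[3..8]='0wvt5' -> body[0..5], body so far='0wvt5'
Chunk 2: stream[10..11]='1' size=0x1=1, data at stream[13..14]='5' -> body[5..6], body so far='0wvt55'
Chunk 3: stream[16..17]='0' size=0 (terminator). Final body='0wvt55' (6 bytes)
Body byte 0 = '0'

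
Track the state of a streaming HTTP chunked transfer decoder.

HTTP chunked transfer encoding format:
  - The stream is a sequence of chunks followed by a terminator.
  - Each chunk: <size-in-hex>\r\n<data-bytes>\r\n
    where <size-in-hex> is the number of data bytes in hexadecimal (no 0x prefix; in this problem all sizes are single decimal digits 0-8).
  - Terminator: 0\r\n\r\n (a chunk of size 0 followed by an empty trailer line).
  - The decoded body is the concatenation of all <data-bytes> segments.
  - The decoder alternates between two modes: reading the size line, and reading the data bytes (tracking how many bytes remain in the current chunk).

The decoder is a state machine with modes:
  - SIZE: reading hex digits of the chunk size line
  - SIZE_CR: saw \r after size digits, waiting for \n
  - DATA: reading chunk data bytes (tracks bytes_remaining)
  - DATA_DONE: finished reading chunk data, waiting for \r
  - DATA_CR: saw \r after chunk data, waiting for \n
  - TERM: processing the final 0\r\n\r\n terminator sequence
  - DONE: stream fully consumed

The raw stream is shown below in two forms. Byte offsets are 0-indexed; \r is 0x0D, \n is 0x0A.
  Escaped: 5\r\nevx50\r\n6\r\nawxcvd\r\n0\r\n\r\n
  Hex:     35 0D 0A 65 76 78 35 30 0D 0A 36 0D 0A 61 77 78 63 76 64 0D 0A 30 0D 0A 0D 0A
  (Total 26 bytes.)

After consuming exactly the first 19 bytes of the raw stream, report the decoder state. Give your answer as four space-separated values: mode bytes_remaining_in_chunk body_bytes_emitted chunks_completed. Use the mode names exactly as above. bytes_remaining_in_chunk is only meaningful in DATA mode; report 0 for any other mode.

Answer: DATA_DONE 0 11 1

Derivation:
Byte 0 = '5': mode=SIZE remaining=0 emitted=0 chunks_done=0
Byte 1 = 0x0D: mode=SIZE_CR remaining=0 emitted=0 chunks_done=0
Byte 2 = 0x0A: mode=DATA remaining=5 emitted=0 chunks_done=0
Byte 3 = 'e': mode=DATA remaining=4 emitted=1 chunks_done=0
Byte 4 = 'v': mode=DATA remaining=3 emitted=2 chunks_done=0
Byte 5 = 'x': mode=DATA remaining=2 emitted=3 chunks_done=0
Byte 6 = '5': mode=DATA remaining=1 emitted=4 chunks_done=0
Byte 7 = '0': mode=DATA_DONE remaining=0 emitted=5 chunks_done=0
Byte 8 = 0x0D: mode=DATA_CR remaining=0 emitted=5 chunks_done=0
Byte 9 = 0x0A: mode=SIZE remaining=0 emitted=5 chunks_done=1
Byte 10 = '6': mode=SIZE remaining=0 emitted=5 chunks_done=1
Byte 11 = 0x0D: mode=SIZE_CR remaining=0 emitted=5 chunks_done=1
Byte 12 = 0x0A: mode=DATA remaining=6 emitted=5 chunks_done=1
Byte 13 = 'a': mode=DATA remaining=5 emitted=6 chunks_done=1
Byte 14 = 'w': mode=DATA remaining=4 emitted=7 chunks_done=1
Byte 15 = 'x': mode=DATA remaining=3 emitted=8 chunks_done=1
Byte 16 = 'c': mode=DATA remaining=2 emitted=9 chunks_done=1
Byte 17 = 'v': mode=DATA remaining=1 emitted=10 chunks_done=1
Byte 18 = 'd': mode=DATA_DONE remaining=0 emitted=11 chunks_done=1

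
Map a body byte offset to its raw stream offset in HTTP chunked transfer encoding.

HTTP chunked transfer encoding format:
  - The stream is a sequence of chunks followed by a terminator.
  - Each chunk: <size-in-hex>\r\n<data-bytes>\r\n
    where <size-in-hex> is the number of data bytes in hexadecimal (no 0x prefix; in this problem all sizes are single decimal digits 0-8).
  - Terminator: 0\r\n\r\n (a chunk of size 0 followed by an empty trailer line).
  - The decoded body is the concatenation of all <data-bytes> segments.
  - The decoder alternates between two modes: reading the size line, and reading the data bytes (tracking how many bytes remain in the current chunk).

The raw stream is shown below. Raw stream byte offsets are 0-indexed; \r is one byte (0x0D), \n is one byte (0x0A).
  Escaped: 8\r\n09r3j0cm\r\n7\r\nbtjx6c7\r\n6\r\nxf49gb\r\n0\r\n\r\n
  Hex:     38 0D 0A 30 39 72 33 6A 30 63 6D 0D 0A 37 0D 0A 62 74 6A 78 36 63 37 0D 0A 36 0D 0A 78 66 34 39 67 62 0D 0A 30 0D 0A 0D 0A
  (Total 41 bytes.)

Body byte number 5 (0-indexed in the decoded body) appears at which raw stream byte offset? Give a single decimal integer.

Chunk 1: stream[0..1]='8' size=0x8=8, data at stream[3..11]='09r3j0cm' -> body[0..8], body so far='09r3j0cm'
Chunk 2: stream[13..14]='7' size=0x7=7, data at stream[16..23]='btjx6c7' -> body[8..15], body so far='09r3j0cmbtjx6c7'
Chunk 3: stream[25..26]='6' size=0x6=6, data at stream[28..34]='xf49gb' -> body[15..21], body so far='09r3j0cmbtjx6c7xf49gb'
Chunk 4: stream[36..37]='0' size=0 (terminator). Final body='09r3j0cmbtjx6c7xf49gb' (21 bytes)
Body byte 5 at stream offset 8

Answer: 8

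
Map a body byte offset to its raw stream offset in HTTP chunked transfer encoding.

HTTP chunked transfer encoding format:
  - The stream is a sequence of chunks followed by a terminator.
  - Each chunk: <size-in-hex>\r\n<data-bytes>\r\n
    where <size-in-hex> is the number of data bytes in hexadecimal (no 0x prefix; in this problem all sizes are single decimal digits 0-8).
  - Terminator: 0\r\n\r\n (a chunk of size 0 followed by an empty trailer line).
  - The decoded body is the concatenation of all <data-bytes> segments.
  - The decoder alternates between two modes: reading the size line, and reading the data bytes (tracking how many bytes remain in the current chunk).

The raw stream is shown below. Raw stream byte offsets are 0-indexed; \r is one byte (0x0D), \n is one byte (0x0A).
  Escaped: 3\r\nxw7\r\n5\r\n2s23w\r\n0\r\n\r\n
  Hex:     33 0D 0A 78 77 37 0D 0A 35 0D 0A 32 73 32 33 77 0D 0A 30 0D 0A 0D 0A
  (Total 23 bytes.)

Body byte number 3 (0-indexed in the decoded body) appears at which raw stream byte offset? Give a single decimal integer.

Chunk 1: stream[0..1]='3' size=0x3=3, data at stream[3..6]='xw7' -> body[0..3], body so far='xw7'
Chunk 2: stream[8..9]='5' size=0x5=5, data at stream[11..16]='2s23w' -> body[3..8], body so far='xw72s23w'
Chunk 3: stream[18..19]='0' size=0 (terminator). Final body='xw72s23w' (8 bytes)
Body byte 3 at stream offset 11

Answer: 11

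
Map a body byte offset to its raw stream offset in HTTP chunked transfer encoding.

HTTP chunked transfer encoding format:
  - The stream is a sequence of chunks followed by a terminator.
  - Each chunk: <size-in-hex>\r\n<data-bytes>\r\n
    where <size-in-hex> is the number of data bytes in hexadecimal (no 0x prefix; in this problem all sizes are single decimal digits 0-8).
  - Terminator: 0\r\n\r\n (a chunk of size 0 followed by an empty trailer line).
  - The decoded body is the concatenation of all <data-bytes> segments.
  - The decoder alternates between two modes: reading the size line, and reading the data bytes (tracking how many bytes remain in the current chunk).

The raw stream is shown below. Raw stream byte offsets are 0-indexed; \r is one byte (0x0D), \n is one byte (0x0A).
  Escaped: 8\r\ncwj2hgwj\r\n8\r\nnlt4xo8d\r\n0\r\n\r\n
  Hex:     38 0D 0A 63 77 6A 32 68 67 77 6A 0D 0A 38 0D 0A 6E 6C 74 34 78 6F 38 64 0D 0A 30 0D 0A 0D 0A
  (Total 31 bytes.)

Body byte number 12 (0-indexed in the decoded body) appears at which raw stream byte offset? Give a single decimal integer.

Answer: 20

Derivation:
Chunk 1: stream[0..1]='8' size=0x8=8, data at stream[3..11]='cwj2hgwj' -> body[0..8], body so far='cwj2hgwj'
Chunk 2: stream[13..14]='8' size=0x8=8, data at stream[16..24]='nlt4xo8d' -> body[8..16], body so far='cwj2hgwjnlt4xo8d'
Chunk 3: stream[26..27]='0' size=0 (terminator). Final body='cwj2hgwjnlt4xo8d' (16 bytes)
Body byte 12 at stream offset 20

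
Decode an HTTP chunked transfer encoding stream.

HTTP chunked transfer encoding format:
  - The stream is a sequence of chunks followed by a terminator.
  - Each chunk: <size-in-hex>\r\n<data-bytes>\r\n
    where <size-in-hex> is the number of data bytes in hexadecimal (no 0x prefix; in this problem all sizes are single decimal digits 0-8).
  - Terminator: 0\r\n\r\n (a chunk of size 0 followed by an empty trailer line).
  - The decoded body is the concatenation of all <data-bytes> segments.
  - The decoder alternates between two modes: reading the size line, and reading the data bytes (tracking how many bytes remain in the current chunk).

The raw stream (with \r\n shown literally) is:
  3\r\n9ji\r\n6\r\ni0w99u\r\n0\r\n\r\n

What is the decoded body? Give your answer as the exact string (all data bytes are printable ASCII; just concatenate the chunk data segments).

Answer: 9jii0w99u

Derivation:
Chunk 1: stream[0..1]='3' size=0x3=3, data at stream[3..6]='9ji' -> body[0..3], body so far='9ji'
Chunk 2: stream[8..9]='6' size=0x6=6, data at stream[11..17]='i0w99u' -> body[3..9], body so far='9jii0w99u'
Chunk 3: stream[19..20]='0' size=0 (terminator). Final body='9jii0w99u' (9 bytes)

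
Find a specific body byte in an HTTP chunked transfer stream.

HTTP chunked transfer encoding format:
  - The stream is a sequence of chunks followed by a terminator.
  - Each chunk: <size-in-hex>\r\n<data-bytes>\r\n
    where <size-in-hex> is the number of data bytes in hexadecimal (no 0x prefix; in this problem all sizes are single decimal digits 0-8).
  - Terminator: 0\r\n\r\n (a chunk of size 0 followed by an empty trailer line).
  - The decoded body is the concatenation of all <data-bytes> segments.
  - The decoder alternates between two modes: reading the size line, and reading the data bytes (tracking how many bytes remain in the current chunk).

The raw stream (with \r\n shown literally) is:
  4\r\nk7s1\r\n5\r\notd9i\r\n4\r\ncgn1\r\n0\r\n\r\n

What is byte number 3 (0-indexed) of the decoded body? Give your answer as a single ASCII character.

Chunk 1: stream[0..1]='4' size=0x4=4, data at stream[3..7]='k7s1' -> body[0..4], body so far='k7s1'
Chunk 2: stream[9..10]='5' size=0x5=5, data at stream[12..17]='otd9i' -> body[4..9], body so far='k7s1otd9i'
Chunk 3: stream[19..20]='4' size=0x4=4, data at stream[22..26]='cgn1' -> body[9..13], body so far='k7s1otd9icgn1'
Chunk 4: stream[28..29]='0' size=0 (terminator). Final body='k7s1otd9icgn1' (13 bytes)
Body byte 3 = '1'

Answer: 1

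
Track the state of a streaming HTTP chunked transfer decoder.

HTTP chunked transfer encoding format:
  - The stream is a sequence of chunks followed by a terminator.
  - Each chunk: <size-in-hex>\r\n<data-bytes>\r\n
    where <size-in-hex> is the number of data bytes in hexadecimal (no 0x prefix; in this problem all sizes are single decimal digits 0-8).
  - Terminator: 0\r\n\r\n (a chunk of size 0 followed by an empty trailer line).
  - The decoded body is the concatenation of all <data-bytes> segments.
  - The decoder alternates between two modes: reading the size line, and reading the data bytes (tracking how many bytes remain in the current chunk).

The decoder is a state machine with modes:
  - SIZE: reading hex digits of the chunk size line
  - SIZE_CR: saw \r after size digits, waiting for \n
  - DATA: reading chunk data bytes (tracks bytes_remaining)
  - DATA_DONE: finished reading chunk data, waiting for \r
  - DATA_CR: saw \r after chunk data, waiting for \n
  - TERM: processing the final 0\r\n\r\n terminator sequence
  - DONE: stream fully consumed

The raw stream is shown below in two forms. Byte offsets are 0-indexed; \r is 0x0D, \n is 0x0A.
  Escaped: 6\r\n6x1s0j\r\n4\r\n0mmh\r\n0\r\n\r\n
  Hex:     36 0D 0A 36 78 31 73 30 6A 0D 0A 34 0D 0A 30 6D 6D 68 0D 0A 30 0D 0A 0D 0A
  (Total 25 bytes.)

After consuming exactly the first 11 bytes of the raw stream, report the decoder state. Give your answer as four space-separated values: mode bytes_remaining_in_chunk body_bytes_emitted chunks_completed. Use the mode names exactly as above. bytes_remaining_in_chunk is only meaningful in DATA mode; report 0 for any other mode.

Byte 0 = '6': mode=SIZE remaining=0 emitted=0 chunks_done=0
Byte 1 = 0x0D: mode=SIZE_CR remaining=0 emitted=0 chunks_done=0
Byte 2 = 0x0A: mode=DATA remaining=6 emitted=0 chunks_done=0
Byte 3 = '6': mode=DATA remaining=5 emitted=1 chunks_done=0
Byte 4 = 'x': mode=DATA remaining=4 emitted=2 chunks_done=0
Byte 5 = '1': mode=DATA remaining=3 emitted=3 chunks_done=0
Byte 6 = 's': mode=DATA remaining=2 emitted=4 chunks_done=0
Byte 7 = '0': mode=DATA remaining=1 emitted=5 chunks_done=0
Byte 8 = 'j': mode=DATA_DONE remaining=0 emitted=6 chunks_done=0
Byte 9 = 0x0D: mode=DATA_CR remaining=0 emitted=6 chunks_done=0
Byte 10 = 0x0A: mode=SIZE remaining=0 emitted=6 chunks_done=1

Answer: SIZE 0 6 1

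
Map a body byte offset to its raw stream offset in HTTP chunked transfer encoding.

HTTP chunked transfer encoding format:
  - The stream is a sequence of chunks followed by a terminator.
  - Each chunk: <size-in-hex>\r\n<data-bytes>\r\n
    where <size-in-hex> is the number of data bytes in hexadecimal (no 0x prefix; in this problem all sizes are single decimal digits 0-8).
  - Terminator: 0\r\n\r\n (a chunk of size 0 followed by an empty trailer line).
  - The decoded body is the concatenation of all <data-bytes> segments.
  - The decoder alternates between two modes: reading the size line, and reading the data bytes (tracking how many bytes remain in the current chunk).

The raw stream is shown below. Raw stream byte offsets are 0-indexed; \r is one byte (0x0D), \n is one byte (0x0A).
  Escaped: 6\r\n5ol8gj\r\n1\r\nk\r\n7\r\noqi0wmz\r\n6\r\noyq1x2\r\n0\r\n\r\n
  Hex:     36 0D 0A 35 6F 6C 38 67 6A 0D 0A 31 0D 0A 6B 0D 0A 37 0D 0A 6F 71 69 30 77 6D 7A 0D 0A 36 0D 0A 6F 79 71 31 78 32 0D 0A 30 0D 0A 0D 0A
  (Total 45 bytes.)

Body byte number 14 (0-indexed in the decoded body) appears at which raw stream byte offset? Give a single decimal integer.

Answer: 32

Derivation:
Chunk 1: stream[0..1]='6' size=0x6=6, data at stream[3..9]='5ol8gj' -> body[0..6], body so far='5ol8gj'
Chunk 2: stream[11..12]='1' size=0x1=1, data at stream[14..15]='k' -> body[6..7], body so far='5ol8gjk'
Chunk 3: stream[17..18]='7' size=0x7=7, data at stream[20..27]='oqi0wmz' -> body[7..14], body so far='5ol8gjkoqi0wmz'
Chunk 4: stream[29..30]='6' size=0x6=6, data at stream[32..38]='oyq1x2' -> body[14..20], body so far='5ol8gjkoqi0wmzoyq1x2'
Chunk 5: stream[40..41]='0' size=0 (terminator). Final body='5ol8gjkoqi0wmzoyq1x2' (20 bytes)
Body byte 14 at stream offset 32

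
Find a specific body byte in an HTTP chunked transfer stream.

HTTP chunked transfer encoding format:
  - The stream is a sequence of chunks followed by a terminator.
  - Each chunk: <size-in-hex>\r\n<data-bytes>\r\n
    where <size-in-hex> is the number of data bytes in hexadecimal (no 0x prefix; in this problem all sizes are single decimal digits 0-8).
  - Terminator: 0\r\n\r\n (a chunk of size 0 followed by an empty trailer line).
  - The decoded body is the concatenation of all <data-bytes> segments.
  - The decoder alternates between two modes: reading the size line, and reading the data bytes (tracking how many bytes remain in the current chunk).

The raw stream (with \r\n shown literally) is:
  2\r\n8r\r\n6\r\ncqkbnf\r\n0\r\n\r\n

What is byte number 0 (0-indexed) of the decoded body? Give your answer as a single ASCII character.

Chunk 1: stream[0..1]='2' size=0x2=2, data at stream[3..5]='8r' -> body[0..2], body so far='8r'
Chunk 2: stream[7..8]='6' size=0x6=6, data at stream[10..16]='cqkbnf' -> body[2..8], body so far='8rcqkbnf'
Chunk 3: stream[18..19]='0' size=0 (terminator). Final body='8rcqkbnf' (8 bytes)
Body byte 0 = '8'

Answer: 8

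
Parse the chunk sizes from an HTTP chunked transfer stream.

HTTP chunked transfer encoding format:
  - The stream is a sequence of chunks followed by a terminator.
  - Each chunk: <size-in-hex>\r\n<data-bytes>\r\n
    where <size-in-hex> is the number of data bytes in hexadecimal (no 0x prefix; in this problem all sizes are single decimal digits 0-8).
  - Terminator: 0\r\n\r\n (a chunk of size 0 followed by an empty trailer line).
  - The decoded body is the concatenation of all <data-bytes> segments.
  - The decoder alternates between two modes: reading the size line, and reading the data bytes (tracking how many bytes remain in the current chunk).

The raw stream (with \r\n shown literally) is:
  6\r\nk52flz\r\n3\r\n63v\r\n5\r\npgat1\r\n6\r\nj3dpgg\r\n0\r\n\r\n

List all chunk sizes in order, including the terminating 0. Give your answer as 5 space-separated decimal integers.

Chunk 1: stream[0..1]='6' size=0x6=6, data at stream[3..9]='k52flz' -> body[0..6], body so far='k52flz'
Chunk 2: stream[11..12]='3' size=0x3=3, data at stream[14..17]='63v' -> body[6..9], body so far='k52flz63v'
Chunk 3: stream[19..20]='5' size=0x5=5, data at stream[22..27]='pgat1' -> body[9..14], body so far='k52flz63vpgat1'
Chunk 4: stream[29..30]='6' size=0x6=6, data at stream[32..38]='j3dpgg' -> body[14..20], body so far='k52flz63vpgat1j3dpgg'
Chunk 5: stream[40..41]='0' size=0 (terminator). Final body='k52flz63vpgat1j3dpgg' (20 bytes)

Answer: 6 3 5 6 0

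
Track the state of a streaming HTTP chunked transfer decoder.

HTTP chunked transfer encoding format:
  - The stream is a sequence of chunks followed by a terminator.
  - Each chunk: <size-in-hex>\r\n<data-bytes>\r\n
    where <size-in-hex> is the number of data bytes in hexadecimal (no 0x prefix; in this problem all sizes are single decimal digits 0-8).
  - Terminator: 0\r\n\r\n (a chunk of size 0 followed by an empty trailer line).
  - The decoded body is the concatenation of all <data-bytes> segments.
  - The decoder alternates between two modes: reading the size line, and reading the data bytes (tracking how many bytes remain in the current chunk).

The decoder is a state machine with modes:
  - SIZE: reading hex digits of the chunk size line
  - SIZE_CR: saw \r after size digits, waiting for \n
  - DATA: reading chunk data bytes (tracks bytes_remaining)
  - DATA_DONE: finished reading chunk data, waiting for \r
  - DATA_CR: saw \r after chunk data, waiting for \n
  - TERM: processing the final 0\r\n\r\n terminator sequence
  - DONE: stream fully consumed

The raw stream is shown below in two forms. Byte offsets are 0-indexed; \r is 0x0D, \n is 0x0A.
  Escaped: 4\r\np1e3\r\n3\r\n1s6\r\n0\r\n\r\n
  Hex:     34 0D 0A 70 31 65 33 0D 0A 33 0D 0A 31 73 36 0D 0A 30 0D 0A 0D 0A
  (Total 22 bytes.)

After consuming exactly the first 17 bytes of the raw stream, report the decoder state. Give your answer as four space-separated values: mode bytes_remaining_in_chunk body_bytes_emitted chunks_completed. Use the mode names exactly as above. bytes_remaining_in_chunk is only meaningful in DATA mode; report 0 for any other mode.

Answer: SIZE 0 7 2

Derivation:
Byte 0 = '4': mode=SIZE remaining=0 emitted=0 chunks_done=0
Byte 1 = 0x0D: mode=SIZE_CR remaining=0 emitted=0 chunks_done=0
Byte 2 = 0x0A: mode=DATA remaining=4 emitted=0 chunks_done=0
Byte 3 = 'p': mode=DATA remaining=3 emitted=1 chunks_done=0
Byte 4 = '1': mode=DATA remaining=2 emitted=2 chunks_done=0
Byte 5 = 'e': mode=DATA remaining=1 emitted=3 chunks_done=0
Byte 6 = '3': mode=DATA_DONE remaining=0 emitted=4 chunks_done=0
Byte 7 = 0x0D: mode=DATA_CR remaining=0 emitted=4 chunks_done=0
Byte 8 = 0x0A: mode=SIZE remaining=0 emitted=4 chunks_done=1
Byte 9 = '3': mode=SIZE remaining=0 emitted=4 chunks_done=1
Byte 10 = 0x0D: mode=SIZE_CR remaining=0 emitted=4 chunks_done=1
Byte 11 = 0x0A: mode=DATA remaining=3 emitted=4 chunks_done=1
Byte 12 = '1': mode=DATA remaining=2 emitted=5 chunks_done=1
Byte 13 = 's': mode=DATA remaining=1 emitted=6 chunks_done=1
Byte 14 = '6': mode=DATA_DONE remaining=0 emitted=7 chunks_done=1
Byte 15 = 0x0D: mode=DATA_CR remaining=0 emitted=7 chunks_done=1
Byte 16 = 0x0A: mode=SIZE remaining=0 emitted=7 chunks_done=2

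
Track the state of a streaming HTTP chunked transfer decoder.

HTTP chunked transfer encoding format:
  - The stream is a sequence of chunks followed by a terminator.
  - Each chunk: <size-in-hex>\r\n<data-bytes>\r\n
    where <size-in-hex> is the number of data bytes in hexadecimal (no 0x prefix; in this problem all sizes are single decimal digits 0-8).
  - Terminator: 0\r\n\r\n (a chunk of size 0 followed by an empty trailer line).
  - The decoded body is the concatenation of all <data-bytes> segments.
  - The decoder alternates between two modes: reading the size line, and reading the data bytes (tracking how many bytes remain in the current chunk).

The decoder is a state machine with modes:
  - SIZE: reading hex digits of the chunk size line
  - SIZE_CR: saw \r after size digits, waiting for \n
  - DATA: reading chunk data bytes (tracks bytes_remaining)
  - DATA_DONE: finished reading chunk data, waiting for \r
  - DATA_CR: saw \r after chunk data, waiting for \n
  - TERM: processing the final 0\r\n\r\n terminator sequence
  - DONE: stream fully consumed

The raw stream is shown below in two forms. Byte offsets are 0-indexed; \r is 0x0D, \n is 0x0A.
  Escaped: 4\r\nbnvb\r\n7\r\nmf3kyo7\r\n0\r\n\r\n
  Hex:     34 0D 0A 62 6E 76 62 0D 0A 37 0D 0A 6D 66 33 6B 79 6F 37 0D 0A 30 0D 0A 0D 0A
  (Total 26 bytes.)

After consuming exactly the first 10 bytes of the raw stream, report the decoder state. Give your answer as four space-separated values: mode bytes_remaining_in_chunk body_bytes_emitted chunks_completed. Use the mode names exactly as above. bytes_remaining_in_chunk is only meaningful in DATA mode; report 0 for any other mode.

Answer: SIZE 0 4 1

Derivation:
Byte 0 = '4': mode=SIZE remaining=0 emitted=0 chunks_done=0
Byte 1 = 0x0D: mode=SIZE_CR remaining=0 emitted=0 chunks_done=0
Byte 2 = 0x0A: mode=DATA remaining=4 emitted=0 chunks_done=0
Byte 3 = 'b': mode=DATA remaining=3 emitted=1 chunks_done=0
Byte 4 = 'n': mode=DATA remaining=2 emitted=2 chunks_done=0
Byte 5 = 'v': mode=DATA remaining=1 emitted=3 chunks_done=0
Byte 6 = 'b': mode=DATA_DONE remaining=0 emitted=4 chunks_done=0
Byte 7 = 0x0D: mode=DATA_CR remaining=0 emitted=4 chunks_done=0
Byte 8 = 0x0A: mode=SIZE remaining=0 emitted=4 chunks_done=1
Byte 9 = '7': mode=SIZE remaining=0 emitted=4 chunks_done=1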